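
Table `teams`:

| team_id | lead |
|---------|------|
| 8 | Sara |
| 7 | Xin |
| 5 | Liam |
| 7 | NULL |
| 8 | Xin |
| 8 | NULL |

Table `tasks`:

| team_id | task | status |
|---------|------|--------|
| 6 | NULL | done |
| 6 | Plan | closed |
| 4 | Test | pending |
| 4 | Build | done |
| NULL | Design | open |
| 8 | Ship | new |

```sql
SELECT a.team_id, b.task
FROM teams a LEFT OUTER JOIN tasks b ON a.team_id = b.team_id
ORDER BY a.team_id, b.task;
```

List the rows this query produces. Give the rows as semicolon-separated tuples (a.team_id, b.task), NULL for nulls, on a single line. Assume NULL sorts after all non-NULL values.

LEFT JOIN keeps every row from `teams`; unmatched rows get NULL for `tasks`'s columns.
Matching on a.team_id = b.team_id. A NULL in a compared column never satisfies the condition.
- a row (team_id=8): matches 1 b row(s) → 1 output row(s).
- a row (team_id=7): no match → kept, b columns NULL.
- a row (team_id=5): no match → kept, b columns NULL.
- a row (team_id=7): no match → kept, b columns NULL.
- a row (team_id=8): matches 1 b row(s) → 1 output row(s).
- a row (team_id=8): matches 1 b row(s) → 1 output row(s).
After projecting and ordering:
a.team_id | b.task
5 | NULL
7 | NULL
7 | NULL
8 | Ship
8 | Ship
8 | Ship

(5, NULL); (7, NULL); (7, NULL); (8, Ship); (8, Ship); (8, Ship)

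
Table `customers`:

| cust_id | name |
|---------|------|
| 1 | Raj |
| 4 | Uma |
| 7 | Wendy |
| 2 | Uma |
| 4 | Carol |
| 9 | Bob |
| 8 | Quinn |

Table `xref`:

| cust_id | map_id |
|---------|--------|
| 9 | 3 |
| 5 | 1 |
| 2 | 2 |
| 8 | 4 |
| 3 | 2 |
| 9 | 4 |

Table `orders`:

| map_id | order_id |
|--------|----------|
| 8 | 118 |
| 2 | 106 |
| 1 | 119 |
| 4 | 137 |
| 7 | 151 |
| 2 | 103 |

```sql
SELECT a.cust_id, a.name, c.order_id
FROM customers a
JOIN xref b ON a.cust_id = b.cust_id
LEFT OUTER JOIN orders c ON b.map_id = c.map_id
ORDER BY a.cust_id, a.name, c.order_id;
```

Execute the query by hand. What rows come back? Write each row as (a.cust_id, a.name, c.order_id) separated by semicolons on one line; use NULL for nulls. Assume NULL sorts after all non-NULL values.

Evaluate left to right. First `customers a INNER JOIN xref b` on cust_id: 4 row(s).
Then LEFT JOIN `orders c` on map_id: each of those 4 rows is kept; rows whose b.map_id has no match in c get NULL for c's columns.

(2, Uma, 103); (2, Uma, 106); (8, Quinn, 137); (9, Bob, 137); (9, Bob, NULL)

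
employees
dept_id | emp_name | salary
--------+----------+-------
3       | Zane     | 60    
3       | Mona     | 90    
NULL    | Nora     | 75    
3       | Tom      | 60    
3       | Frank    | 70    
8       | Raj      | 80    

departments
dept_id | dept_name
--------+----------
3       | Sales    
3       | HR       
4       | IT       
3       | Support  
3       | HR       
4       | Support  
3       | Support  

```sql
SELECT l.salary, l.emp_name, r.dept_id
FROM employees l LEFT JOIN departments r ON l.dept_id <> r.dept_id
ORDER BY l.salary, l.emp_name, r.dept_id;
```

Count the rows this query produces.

16

LEFT JOIN keeps every row from `employees`; unmatched rows get NULL for `departments`'s columns.
Matching on l.dept_id <> r.dept_id. A NULL in a compared column never satisfies the condition.
- l (dept_id=3) pairs with 2 row(s) of r.
- l (dept_id=3) pairs with 2 row(s) of r.
- l (dept_id=NULL) has no partner → padded with NULL.
- l (dept_id=3) pairs with 2 row(s) of r.
- l (dept_id=3) pairs with 2 row(s) of r.
- l (dept_id=8) pairs with 7 row(s) of r.
Total: 15 matched + 1 padded = 16 rows.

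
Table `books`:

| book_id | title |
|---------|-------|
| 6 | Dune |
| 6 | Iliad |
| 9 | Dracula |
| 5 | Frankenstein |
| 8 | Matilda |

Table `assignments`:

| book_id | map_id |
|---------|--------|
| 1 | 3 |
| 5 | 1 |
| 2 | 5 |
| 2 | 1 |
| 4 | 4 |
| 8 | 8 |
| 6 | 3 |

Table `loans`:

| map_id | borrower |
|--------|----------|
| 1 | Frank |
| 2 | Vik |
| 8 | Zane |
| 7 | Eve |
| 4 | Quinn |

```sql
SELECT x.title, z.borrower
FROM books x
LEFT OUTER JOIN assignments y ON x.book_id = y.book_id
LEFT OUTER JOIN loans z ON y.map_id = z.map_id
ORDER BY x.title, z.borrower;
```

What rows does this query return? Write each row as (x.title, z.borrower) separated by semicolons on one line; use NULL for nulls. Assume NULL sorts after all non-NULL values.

(Dracula, NULL); (Dune, NULL); (Frankenstein, Frank); (Iliad, NULL); (Matilda, Zane)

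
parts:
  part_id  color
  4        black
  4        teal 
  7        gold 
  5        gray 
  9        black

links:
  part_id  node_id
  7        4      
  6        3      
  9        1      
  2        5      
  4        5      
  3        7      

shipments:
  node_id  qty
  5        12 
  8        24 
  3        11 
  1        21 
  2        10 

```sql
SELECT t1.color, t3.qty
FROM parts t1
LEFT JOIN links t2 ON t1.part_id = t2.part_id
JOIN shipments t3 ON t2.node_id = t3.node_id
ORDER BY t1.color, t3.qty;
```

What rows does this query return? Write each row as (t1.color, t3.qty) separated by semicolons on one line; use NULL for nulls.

Joins associate left-to-right: parts LEFT JOIN links on part_id gives 5 intermediate row(s).
Then INNER JOIN `shipments t3` on node_id: keep only rows whose t2.node_id appears in t3.

(black, 12); (black, 21); (teal, 12)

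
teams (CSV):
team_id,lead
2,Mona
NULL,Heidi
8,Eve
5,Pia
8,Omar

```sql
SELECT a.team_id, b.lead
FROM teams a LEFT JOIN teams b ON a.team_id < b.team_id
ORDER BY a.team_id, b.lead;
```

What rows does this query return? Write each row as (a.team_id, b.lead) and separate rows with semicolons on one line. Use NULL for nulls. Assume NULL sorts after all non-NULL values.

(2, Eve); (2, Omar); (2, Pia); (5, Eve); (5, Omar); (8, NULL); (8, NULL); (NULL, NULL)

LEFT JOIN keeps every row from `teams a`; unmatched rows get NULL for `teams b`'s columns.
Matching on a.team_id < b.team_id. A NULL in a compared column never satisfies the condition.
Matched pairs: 5; unmatched a rows kept: 3.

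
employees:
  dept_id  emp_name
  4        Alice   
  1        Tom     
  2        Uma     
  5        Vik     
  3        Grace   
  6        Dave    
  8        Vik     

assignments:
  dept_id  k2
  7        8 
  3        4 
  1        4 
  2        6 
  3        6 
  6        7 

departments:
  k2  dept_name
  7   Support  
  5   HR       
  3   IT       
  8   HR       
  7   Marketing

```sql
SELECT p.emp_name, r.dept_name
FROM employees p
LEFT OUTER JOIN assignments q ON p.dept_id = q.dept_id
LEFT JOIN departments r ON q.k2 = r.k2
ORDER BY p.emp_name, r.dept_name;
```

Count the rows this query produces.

9

Step 1 — p LEFT JOIN q on dept_id → 8 row(s).
Then LEFT JOIN `departments r` on k2: each of those 8 rows is kept; rows whose q.k2 has no match in r get NULL for r's columns.
Result: 9 row(s).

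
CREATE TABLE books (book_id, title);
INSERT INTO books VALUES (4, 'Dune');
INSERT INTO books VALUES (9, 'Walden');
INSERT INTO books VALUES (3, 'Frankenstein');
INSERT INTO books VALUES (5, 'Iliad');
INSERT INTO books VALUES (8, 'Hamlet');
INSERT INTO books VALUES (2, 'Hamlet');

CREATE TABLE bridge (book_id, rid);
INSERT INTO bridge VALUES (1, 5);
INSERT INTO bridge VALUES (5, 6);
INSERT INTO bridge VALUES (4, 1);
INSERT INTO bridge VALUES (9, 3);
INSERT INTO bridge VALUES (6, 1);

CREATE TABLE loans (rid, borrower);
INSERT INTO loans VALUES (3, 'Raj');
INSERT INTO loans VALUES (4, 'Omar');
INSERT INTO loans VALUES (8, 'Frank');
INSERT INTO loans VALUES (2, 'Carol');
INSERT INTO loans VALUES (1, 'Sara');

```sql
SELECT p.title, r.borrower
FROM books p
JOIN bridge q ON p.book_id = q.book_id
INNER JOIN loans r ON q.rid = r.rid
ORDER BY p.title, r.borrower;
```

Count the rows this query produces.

Evaluate left to right. First `books p INNER JOIN bridge q` on book_id: 3 row(s).
Then INNER JOIN `loans r` on rid: keep only rows whose q.rid appears in r.
Result: 2 row(s).

2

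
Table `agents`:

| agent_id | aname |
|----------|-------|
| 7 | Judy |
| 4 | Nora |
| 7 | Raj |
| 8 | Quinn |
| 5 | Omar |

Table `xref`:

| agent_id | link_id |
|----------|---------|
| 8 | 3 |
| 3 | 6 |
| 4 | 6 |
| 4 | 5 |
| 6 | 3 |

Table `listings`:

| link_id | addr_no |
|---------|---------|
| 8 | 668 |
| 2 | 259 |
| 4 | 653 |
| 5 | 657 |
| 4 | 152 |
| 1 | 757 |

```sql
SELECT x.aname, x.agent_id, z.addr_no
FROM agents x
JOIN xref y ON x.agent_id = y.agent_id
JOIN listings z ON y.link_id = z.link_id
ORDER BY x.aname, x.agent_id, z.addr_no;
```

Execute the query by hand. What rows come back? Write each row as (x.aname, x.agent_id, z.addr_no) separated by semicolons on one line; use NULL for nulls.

(Nora, 4, 657)

Evaluate left to right. First `agents x INNER JOIN xref y` on agent_id: 3 row(s).
Then INNER JOIN `listings z` on link_id: keep only rows whose y.link_id appears in z.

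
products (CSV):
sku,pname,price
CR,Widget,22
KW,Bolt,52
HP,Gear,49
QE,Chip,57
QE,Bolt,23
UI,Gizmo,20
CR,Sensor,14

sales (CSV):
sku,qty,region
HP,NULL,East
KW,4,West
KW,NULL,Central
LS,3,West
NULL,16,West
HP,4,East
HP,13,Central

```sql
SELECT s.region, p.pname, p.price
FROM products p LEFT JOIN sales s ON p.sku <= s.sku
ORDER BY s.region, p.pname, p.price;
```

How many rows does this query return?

LEFT JOIN keeps every row from `products`; unmatched rows get NULL for `sales`'s columns.
Matching on p.sku <= s.sku. A NULL in a compared column never satisfies the condition.
- sku=CR: 6 matching s row(s), so 6 row(s) emitted.
- sku=KW: 3 matching s row(s), so 3 row(s) emitted.
- sku=HP: 6 matching s row(s), so 6 row(s) emitted.
- sku=QE: no s row matches, row kept with s columns NULL.
- sku=QE: no s row matches, row kept with s columns NULL.
- sku=UI: no s row matches, row kept with s columns NULL.
- sku=CR: 6 matching s row(s), so 6 row(s) emitted.
Total: 21 matched + 3 padded = 24 rows.

24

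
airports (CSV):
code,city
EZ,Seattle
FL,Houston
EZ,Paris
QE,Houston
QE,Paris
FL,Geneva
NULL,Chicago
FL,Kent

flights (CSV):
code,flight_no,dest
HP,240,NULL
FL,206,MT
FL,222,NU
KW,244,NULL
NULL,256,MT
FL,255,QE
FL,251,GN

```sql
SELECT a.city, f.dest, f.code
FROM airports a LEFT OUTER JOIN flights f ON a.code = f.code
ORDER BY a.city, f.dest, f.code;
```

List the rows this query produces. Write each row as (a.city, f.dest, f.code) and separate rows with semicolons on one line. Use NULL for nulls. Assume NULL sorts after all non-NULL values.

LEFT JOIN keeps every row from `airports`; unmatched rows get NULL for `flights`'s columns.
Matching on a.code = f.code. A NULL in a compared column never satisfies the condition.
- a row (code=EZ): no match → kept, f columns NULL.
- a row (code=FL): matches 4 f row(s) → 4 output row(s).
- a row (code=EZ): no match → kept, f columns NULL.
- a row (code=QE): no match → kept, f columns NULL.
- a row (code=QE): no match → kept, f columns NULL.
- a row (code=FL): matches 4 f row(s) → 4 output row(s).
- a row (code=NULL): no match → kept, f columns NULL.
- a row (code=FL): matches 4 f row(s) → 4 output row(s).

(Chicago, NULL, NULL); (Geneva, GN, FL); (Geneva, MT, FL); (Geneva, NU, FL); (Geneva, QE, FL); (Houston, GN, FL); (Houston, MT, FL); (Houston, NU, FL); (Houston, QE, FL); (Houston, NULL, NULL); (Kent, GN, FL); (Kent, MT, FL); (Kent, NU, FL); (Kent, QE, FL); (Paris, NULL, NULL); (Paris, NULL, NULL); (Seattle, NULL, NULL)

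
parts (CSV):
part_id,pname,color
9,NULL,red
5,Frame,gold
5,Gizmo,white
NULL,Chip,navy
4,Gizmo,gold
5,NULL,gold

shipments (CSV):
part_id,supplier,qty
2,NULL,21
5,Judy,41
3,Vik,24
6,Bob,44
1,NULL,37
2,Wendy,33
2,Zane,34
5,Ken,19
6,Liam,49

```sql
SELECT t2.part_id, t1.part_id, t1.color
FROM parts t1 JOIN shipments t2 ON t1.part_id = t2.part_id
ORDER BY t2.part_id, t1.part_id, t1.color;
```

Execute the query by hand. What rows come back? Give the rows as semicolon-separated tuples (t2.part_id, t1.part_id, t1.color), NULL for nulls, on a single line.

(5, 5, gold); (5, 5, gold); (5, 5, gold); (5, 5, gold); (5, 5, white); (5, 5, white)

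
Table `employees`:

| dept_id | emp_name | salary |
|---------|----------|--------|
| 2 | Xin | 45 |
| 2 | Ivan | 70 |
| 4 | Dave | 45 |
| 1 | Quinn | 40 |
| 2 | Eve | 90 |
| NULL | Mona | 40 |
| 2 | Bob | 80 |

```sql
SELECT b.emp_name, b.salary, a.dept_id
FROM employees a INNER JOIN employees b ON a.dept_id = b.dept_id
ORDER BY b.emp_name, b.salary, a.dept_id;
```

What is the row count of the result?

18

INNER JOIN keeps only pairs where the ON condition holds.
Matching on a.dept_id = b.dept_id. A NULL in a compared column never satisfies the condition.
- dept_id=2: 4 matching b row(s), so 4 row(s) emitted.
- dept_id=2: 4 matching b row(s), so 4 row(s) emitted.
- dept_id=4: 1 matching b row(s), so 1 row(s) emitted.
- dept_id=1: 1 matching b row(s), so 1 row(s) emitted.
- dept_id=2: 4 matching b row(s), so 4 row(s) emitted.
- dept_id=NULL: no matching b row, dropped.
- dept_id=2: 4 matching b row(s), so 4 row(s) emitted.
Total: 18 rows.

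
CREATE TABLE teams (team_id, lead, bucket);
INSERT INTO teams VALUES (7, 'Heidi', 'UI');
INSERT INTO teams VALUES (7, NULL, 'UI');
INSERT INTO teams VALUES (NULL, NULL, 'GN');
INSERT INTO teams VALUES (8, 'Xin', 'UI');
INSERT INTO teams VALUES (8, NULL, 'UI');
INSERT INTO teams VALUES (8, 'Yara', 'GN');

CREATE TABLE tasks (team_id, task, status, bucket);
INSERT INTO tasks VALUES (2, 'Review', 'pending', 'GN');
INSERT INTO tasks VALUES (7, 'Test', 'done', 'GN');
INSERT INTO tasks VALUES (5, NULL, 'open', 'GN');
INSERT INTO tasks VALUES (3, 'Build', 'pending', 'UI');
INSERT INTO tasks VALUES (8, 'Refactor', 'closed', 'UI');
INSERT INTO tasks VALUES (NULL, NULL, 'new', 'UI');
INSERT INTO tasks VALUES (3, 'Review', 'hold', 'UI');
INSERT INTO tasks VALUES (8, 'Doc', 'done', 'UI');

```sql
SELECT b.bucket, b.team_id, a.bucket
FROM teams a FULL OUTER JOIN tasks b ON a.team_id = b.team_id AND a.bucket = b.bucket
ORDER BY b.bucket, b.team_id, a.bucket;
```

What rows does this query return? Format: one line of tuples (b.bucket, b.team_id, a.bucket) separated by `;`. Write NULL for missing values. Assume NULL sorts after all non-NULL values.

FULL OUTER JOIN keeps every row from both sides; unmatched rows get NULL for the other side's columns.
Matching on a.team_id = b.team_id AND a.bucket = b.bucket. A NULL in a compared column never satisfies the condition.
- team_id=7, bucket=UI: no b row matches, row kept with b columns NULL.
- team_id=7, bucket=UI: no b row matches, row kept with b columns NULL.
- team_id=NULL, bucket=GN: no b row matches, row kept with b columns NULL.
- team_id=8, bucket=UI: 2 matching b row(s), so 2 row(s) emitted.
- team_id=8, bucket=UI: 2 matching b row(s), so 2 row(s) emitted.
- team_id=8, bucket=GN: no b row matches, row kept with b columns NULL.
- 6 row(s) from b found no a partner → padded with NULL.

(GN, 2, NULL); (GN, 5, NULL); (GN, 7, NULL); (UI, 3, NULL); (UI, 3, NULL); (UI, 8, UI); (UI, 8, UI); (UI, 8, UI); (UI, 8, UI); (UI, NULL, NULL); (NULL, NULL, GN); (NULL, NULL, GN); (NULL, NULL, UI); (NULL, NULL, UI)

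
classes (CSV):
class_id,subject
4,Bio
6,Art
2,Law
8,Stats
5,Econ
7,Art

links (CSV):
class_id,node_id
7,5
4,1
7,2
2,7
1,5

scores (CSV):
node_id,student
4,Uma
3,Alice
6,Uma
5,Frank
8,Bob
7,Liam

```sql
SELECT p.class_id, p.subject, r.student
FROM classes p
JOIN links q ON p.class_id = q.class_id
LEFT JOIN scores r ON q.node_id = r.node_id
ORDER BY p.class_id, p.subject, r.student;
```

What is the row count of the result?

4

Step 1 — p INNER JOIN q on class_id → 4 row(s).
Then LEFT JOIN `scores r` on node_id: each of those 4 rows is kept; rows whose q.node_id has no match in r get NULL for r's columns.
Result: 4 row(s).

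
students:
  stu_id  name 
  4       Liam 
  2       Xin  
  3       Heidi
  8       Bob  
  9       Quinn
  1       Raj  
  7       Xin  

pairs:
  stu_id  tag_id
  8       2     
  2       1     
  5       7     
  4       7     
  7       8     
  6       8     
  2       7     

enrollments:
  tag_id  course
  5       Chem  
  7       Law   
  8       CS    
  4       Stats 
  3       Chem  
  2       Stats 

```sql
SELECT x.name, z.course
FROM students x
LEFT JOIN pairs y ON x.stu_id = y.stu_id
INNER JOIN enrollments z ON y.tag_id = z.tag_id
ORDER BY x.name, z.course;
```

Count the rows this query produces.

4

Joins associate left-to-right: students LEFT JOIN pairs on stu_id gives 8 intermediate row(s).
Then INNER JOIN `enrollments z` on tag_id: keep only rows whose y.tag_id appears in z.
Result: 4 row(s).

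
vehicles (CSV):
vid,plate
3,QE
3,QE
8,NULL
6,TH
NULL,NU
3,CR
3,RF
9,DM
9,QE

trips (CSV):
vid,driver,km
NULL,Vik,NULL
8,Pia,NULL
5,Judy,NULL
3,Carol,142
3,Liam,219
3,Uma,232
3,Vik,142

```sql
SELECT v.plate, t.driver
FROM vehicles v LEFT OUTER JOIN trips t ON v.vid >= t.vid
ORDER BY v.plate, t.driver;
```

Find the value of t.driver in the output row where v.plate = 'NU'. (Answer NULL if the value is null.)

NULL

LEFT JOIN keeps every row from `vehicles`; unmatched rows get NULL for `trips`'s columns.
Matching on v.vid >= t.vid. A NULL in a compared column never satisfies the condition.
Matched pairs: 39; unmatched v rows kept: 1.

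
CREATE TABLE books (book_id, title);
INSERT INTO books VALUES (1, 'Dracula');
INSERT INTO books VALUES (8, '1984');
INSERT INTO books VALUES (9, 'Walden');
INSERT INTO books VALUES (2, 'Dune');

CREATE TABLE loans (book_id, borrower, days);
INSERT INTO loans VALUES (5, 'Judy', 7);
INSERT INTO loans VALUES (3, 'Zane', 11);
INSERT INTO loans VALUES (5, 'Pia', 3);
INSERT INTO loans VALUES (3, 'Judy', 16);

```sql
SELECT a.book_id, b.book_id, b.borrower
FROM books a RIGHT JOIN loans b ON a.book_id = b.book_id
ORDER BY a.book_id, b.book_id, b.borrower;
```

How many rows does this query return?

4

RIGHT JOIN keeps every row from `loans`; unmatched rows get NULL for `books`'s columns.
Matching on a.book_id = b.book_id.
Matched pairs: 0; unmatched b rows kept: 4.
Total: 0 matched + 4 padded = 4 rows.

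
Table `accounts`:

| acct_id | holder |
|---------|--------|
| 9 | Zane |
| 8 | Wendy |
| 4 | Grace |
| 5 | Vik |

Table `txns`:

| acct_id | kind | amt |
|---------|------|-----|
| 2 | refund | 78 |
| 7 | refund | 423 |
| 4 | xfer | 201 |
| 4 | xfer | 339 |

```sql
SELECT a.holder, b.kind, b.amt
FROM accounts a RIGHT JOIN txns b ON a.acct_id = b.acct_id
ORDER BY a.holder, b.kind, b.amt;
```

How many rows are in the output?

4

RIGHT JOIN keeps every row from `txns`; unmatched rows get NULL for `accounts`'s columns.
Matching on a.acct_id = b.acct_id.
Matched pairs: 2; unmatched b rows kept: 2.
Total: 2 matched + 2 padded = 4 rows.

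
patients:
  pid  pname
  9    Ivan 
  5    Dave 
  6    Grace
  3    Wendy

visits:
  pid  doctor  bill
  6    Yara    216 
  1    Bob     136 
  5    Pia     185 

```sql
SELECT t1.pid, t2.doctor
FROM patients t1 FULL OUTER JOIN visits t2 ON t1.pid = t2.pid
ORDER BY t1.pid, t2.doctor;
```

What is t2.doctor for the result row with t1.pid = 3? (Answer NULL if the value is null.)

FULL OUTER JOIN keeps every row from both sides; unmatched rows get NULL for the other side's columns.
Matching on t1.pid = t2.pid.
Matched pairs: 2; unmatched t1 rows kept: 2; unmatched t2 rows kept: 1.

NULL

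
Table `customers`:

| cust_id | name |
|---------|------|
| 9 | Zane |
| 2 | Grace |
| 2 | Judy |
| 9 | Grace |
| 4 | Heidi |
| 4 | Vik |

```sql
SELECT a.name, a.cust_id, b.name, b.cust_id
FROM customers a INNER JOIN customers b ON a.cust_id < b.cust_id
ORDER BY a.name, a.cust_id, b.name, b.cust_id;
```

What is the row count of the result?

INNER JOIN keeps only pairs where the ON condition holds.
Matching on a.cust_id < b.cust_id.
Matched pairs: 12.
Total: 12 rows.

12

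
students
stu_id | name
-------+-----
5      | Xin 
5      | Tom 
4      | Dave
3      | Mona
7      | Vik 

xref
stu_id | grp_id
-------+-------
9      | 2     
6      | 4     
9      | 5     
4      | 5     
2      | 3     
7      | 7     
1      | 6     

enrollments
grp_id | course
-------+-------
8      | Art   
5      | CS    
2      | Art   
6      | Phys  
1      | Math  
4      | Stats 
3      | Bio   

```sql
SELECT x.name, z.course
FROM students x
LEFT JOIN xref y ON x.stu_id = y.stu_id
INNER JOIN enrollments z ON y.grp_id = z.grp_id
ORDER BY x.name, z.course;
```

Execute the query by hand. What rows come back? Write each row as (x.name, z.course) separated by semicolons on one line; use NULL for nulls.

Evaluate left to right. First `students x LEFT JOIN xref y` on stu_id: 5 row(s).
Then INNER JOIN `enrollments z` on grp_id: keep only rows whose y.grp_id appears in z.

(Dave, CS)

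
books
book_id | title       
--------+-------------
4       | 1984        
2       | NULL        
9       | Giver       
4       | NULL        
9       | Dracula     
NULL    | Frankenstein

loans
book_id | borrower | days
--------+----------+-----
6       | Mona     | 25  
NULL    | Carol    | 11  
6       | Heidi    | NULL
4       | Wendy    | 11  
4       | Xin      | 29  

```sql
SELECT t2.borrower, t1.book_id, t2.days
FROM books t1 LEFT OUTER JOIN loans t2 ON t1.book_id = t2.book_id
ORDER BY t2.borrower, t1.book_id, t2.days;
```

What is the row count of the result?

8

LEFT JOIN keeps every row from `books`; unmatched rows get NULL for `loans`'s columns.
Matching on t1.book_id = t2.book_id. A NULL in a compared column never satisfies the condition.
- t1[0] book_id=4 → 2 match(es) in t2 → 2 row(s).
- t1[1] book_id=2 → no match; kept with NULLs on the t2 side.
- t1[2] book_id=9 → no match; kept with NULLs on the t2 side.
- t1[3] book_id=4 → 2 match(es) in t2 → 2 row(s).
- t1[4] book_id=9 → no match; kept with NULLs on the t2 side.
- t1[5] book_id=NULL → no match; kept with NULLs on the t2 side.
Total: 4 matched + 4 padded = 8 rows.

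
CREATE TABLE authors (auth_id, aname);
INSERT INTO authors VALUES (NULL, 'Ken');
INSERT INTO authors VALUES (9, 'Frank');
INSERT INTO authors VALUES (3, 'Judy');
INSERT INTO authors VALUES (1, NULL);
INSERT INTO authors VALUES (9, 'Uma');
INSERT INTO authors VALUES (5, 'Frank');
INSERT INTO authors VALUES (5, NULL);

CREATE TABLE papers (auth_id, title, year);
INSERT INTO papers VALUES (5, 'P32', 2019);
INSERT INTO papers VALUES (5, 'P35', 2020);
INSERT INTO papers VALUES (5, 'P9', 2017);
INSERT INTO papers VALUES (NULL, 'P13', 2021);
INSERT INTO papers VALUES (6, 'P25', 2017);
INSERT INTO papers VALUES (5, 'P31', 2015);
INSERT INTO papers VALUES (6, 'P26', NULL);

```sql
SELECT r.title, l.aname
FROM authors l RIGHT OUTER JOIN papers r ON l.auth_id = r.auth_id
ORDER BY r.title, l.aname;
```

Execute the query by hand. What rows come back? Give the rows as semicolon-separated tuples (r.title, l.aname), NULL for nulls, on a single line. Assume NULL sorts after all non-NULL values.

(P13, NULL); (P25, NULL); (P26, NULL); (P31, Frank); (P31, NULL); (P32, Frank); (P32, NULL); (P35, Frank); (P35, NULL); (P9, Frank); (P9, NULL)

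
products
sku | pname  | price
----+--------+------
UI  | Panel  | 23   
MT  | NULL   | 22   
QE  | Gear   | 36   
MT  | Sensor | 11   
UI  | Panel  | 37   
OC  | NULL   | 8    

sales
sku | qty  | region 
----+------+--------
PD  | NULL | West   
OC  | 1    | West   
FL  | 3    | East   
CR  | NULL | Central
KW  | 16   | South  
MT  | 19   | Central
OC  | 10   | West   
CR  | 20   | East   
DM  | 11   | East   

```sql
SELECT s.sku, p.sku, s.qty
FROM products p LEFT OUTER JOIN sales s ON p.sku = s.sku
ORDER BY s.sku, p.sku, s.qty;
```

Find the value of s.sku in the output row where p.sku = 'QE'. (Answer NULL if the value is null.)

NULL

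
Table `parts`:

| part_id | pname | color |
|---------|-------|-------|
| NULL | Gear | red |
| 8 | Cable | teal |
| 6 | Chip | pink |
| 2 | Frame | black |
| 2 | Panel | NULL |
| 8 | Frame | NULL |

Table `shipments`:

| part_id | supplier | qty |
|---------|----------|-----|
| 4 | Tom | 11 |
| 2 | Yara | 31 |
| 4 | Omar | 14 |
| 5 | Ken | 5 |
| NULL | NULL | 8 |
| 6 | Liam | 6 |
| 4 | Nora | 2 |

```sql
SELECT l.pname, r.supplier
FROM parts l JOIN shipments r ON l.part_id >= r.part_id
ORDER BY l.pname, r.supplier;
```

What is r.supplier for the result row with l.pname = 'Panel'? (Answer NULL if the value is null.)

Yara

INNER JOIN keeps only pairs where the ON condition holds.
Matching on l.part_id >= r.part_id. A NULL in a compared column never satisfies the condition.
Matched pairs: 20.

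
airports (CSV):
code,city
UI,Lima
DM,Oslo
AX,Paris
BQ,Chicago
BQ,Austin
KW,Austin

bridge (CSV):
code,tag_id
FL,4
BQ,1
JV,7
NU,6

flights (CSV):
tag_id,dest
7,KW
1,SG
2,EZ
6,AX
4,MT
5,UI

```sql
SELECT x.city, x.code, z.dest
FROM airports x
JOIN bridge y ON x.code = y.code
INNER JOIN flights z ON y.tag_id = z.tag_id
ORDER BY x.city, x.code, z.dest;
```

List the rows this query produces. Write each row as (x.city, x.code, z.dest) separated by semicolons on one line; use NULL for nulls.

(Austin, BQ, SG); (Chicago, BQ, SG)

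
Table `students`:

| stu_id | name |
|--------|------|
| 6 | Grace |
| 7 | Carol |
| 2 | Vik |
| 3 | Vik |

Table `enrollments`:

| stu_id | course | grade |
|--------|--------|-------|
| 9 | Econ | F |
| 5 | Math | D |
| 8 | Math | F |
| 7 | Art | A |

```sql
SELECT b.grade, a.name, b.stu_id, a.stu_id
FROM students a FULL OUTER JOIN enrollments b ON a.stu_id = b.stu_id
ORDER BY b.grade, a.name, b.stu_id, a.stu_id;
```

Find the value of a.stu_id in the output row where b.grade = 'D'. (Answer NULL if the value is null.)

NULL

FULL OUTER JOIN keeps every row from both sides; unmatched rows get NULL for the other side's columns.
Matching on a.stu_id = b.stu_id.
- a (stu_id=6) has no partner → padded with NULL.
- a (stu_id=7) pairs with 1 row(s) of b.
- a (stu_id=2) has no partner → padded with NULL.
- a (stu_id=3) has no partner → padded with NULL.
- 3 b row(s) had no a match → kept, a columns NULL.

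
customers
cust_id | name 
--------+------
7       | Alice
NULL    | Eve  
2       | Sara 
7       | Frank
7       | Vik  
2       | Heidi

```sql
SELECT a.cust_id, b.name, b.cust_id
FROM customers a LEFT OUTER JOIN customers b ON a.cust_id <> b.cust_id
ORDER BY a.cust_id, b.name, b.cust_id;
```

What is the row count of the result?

LEFT JOIN keeps every row from `customers a`; unmatched rows get NULL for `customers b`'s columns.
Matching on a.cust_id <> b.cust_id. A NULL in a compared column never satisfies the condition.
Matched pairs: 12; unmatched a rows kept: 1.
Total: 12 matched + 1 padded = 13 rows.

13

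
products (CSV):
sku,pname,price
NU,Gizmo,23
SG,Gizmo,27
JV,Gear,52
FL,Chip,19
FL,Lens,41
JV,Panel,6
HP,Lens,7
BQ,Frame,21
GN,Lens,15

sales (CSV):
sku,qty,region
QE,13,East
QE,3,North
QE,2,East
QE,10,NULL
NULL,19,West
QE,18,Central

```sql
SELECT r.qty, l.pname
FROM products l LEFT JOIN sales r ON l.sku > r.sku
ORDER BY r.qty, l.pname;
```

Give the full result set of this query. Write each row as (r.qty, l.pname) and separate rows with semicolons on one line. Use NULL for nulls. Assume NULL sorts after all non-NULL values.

LEFT JOIN keeps every row from `products`; unmatched rows get NULL for `sales`'s columns.
Matching on l.sku > r.sku. A NULL in a compared column never satisfies the condition.
Matched pairs: 5; unmatched l rows kept: 8.

(2, Gizmo); (3, Gizmo); (10, Gizmo); (13, Gizmo); (18, Gizmo); (NULL, Chip); (NULL, Frame); (NULL, Gear); (NULL, Gizmo); (NULL, Lens); (NULL, Lens); (NULL, Lens); (NULL, Panel)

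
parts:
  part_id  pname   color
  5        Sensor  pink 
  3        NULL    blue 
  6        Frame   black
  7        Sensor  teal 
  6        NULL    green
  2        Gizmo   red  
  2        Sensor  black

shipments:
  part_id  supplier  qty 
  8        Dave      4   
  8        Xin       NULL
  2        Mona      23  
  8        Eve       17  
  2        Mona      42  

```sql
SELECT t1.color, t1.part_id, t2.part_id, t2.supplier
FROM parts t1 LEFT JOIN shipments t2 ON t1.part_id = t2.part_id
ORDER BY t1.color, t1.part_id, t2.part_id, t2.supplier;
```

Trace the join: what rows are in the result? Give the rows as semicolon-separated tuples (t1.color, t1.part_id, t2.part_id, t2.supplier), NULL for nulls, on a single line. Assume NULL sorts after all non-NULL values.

LEFT JOIN keeps every row from `parts`; unmatched rows get NULL for `shipments`'s columns.
Matching on t1.part_id = t2.part_id.
- t1[0] part_id=5 → no match; kept with NULLs on the t2 side.
- t1[1] part_id=3 → no match; kept with NULLs on the t2 side.
- t1[2] part_id=6 → no match; kept with NULLs on the t2 side.
- t1[3] part_id=7 → no match; kept with NULLs on the t2 side.
- t1[4] part_id=6 → no match; kept with NULLs on the t2 side.
- t1[5] part_id=2 → 2 match(es) in t2 → 2 row(s).
- t1[6] part_id=2 → 2 match(es) in t2 → 2 row(s).
After projecting and ordering:
t1.color | t1.part_id | t2.part_id | t2.supplier
black | 2 | 2 | Mona
black | 2 | 2 | Mona
black | 6 | NULL | NULL
blue | 3 | NULL | NULL
green | 6 | NULL | NULL
pink | 5 | NULL | NULL
red | 2 | 2 | Mona
red | 2 | 2 | Mona
teal | 7 | NULL | NULL

(black, 2, 2, Mona); (black, 2, 2, Mona); (black, 6, NULL, NULL); (blue, 3, NULL, NULL); (green, 6, NULL, NULL); (pink, 5, NULL, NULL); (red, 2, 2, Mona); (red, 2, 2, Mona); (teal, 7, NULL, NULL)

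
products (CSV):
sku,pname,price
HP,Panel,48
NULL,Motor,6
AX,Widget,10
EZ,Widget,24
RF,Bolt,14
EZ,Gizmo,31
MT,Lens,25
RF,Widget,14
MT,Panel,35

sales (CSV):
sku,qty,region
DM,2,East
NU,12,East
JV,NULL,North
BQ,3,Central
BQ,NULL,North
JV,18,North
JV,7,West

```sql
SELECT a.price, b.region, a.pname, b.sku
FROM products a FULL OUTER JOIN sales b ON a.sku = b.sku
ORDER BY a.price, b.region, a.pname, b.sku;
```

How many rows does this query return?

16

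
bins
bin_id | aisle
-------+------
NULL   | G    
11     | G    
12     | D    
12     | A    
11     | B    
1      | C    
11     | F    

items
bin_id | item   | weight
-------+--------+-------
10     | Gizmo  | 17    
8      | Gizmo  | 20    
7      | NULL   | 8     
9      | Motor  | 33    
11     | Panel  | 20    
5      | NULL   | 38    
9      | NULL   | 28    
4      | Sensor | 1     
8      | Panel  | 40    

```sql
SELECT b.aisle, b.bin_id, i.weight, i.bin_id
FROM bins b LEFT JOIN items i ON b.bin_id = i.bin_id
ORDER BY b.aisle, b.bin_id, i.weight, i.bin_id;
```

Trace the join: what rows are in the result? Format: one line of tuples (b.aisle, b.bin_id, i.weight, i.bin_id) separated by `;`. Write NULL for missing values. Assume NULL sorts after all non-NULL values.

(A, 12, NULL, NULL); (B, 11, 20, 11); (C, 1, NULL, NULL); (D, 12, NULL, NULL); (F, 11, 20, 11); (G, 11, 20, 11); (G, NULL, NULL, NULL)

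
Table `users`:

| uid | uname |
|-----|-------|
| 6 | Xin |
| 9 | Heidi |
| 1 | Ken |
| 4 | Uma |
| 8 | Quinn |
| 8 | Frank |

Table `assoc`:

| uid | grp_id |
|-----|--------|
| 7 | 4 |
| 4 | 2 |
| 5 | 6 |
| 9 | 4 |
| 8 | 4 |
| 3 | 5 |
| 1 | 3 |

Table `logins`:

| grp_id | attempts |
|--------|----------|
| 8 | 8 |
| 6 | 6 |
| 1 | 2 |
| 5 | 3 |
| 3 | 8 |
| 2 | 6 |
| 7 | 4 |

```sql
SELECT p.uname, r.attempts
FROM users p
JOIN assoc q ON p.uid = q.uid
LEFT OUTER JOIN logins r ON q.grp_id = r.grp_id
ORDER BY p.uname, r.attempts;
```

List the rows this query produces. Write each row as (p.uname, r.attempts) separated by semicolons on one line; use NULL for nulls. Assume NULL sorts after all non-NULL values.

(Frank, NULL); (Heidi, NULL); (Ken, 8); (Quinn, NULL); (Uma, 6)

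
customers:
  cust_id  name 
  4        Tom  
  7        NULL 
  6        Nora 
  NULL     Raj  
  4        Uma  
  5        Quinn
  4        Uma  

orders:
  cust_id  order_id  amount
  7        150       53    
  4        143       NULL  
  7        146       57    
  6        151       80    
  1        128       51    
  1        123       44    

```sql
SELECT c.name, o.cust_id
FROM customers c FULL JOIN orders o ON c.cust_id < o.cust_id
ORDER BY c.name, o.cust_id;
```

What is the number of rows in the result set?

FULL OUTER JOIN keeps every row from both sides; unmatched rows get NULL for the other side's columns.
Matching on c.cust_id < o.cust_id. A NULL in a compared column never satisfies the condition.
Matched pairs: 14; unmatched c rows kept: 2; unmatched o rows kept: 3.
Total: 14 matched + 5 padded = 19 rows.

19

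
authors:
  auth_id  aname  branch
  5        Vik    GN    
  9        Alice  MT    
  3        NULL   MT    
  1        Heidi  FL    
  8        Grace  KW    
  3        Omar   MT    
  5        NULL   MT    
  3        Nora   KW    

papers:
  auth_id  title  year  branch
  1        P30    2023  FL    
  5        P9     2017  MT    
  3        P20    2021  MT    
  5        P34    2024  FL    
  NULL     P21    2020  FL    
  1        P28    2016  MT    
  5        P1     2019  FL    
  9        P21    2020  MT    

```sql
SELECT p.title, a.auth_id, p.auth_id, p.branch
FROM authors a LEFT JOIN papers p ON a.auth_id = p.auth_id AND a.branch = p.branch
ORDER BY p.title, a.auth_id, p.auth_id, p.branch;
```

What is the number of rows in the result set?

LEFT JOIN keeps every row from `authors`; unmatched rows get NULL for `papers`'s columns.
Matching on a.auth_id = p.auth_id AND a.branch = p.branch. A NULL in a compared column never satisfies the condition.
- a[0] auth_id=5, branch=GN → no match; kept with NULLs on the p side.
- a[1] auth_id=9, branch=MT → 1 match(es) in p → 1 row(s).
- a[2] auth_id=3, branch=MT → 1 match(es) in p → 1 row(s).
- a[3] auth_id=1, branch=FL → 1 match(es) in p → 1 row(s).
- a[4] auth_id=8, branch=KW → no match; kept with NULLs on the p side.
- a[5] auth_id=3, branch=MT → 1 match(es) in p → 1 row(s).
- a[6] auth_id=5, branch=MT → 1 match(es) in p → 1 row(s).
- a[7] auth_id=3, branch=KW → no match; kept with NULLs on the p side.
Total: 5 matched + 3 padded = 8 rows.

8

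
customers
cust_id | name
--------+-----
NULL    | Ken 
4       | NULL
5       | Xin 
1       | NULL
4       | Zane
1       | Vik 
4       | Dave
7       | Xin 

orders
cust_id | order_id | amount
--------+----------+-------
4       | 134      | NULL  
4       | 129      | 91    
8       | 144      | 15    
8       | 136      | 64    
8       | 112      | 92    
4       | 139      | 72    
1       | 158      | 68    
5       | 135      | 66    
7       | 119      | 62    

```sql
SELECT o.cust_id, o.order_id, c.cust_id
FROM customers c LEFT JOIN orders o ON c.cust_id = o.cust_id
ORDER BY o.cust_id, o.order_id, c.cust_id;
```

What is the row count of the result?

14

LEFT JOIN keeps every row from `customers`; unmatched rows get NULL for `orders`'s columns.
Matching on c.cust_id = o.cust_id. A NULL in a compared column never satisfies the condition.
Matched pairs: 13; unmatched c rows kept: 1.
Total: 13 matched + 1 padded = 14 rows.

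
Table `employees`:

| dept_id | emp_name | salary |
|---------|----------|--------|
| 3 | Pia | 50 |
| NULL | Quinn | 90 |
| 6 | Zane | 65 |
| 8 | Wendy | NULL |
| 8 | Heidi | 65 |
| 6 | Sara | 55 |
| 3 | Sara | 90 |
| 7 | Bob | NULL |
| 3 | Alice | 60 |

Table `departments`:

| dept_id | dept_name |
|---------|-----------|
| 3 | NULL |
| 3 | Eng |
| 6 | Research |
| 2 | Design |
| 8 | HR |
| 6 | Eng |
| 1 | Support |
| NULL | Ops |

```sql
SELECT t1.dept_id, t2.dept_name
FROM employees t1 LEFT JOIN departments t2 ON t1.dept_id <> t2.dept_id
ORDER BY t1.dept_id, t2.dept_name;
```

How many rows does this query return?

LEFT JOIN keeps every row from `employees`; unmatched rows get NULL for `departments`'s columns.
Matching on t1.dept_id <> t2.dept_id. A NULL in a compared column never satisfies the condition.
- t1 (dept_id=3) pairs with 5 row(s) of t2.
- t1 (dept_id=NULL) has no partner → padded with NULL.
- t1 (dept_id=6) pairs with 5 row(s) of t2.
- t1 (dept_id=8) pairs with 6 row(s) of t2.
- t1 (dept_id=8) pairs with 6 row(s) of t2.
- t1 (dept_id=6) pairs with 5 row(s) of t2.
- t1 (dept_id=3) pairs with 5 row(s) of t2.
- t1 (dept_id=7) pairs with 7 row(s) of t2.
- t1 (dept_id=3) pairs with 5 row(s) of t2.
Total: 44 matched + 1 padded = 45 rows.

45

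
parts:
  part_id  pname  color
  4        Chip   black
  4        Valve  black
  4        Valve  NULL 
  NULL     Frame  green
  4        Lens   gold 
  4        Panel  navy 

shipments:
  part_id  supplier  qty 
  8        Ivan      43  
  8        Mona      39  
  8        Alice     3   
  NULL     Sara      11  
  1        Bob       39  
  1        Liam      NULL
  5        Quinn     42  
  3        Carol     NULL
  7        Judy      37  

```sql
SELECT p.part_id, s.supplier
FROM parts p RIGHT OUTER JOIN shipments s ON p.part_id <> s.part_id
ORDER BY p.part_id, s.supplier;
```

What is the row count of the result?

RIGHT JOIN keeps every row from `shipments`; unmatched rows get NULL for `parts`'s columns.
Matching on p.part_id <> s.part_id. A NULL in a compared column never satisfies the condition.
Matched pairs: 40; unmatched s rows kept: 1.
Total: 40 matched + 1 padded = 41 rows.

41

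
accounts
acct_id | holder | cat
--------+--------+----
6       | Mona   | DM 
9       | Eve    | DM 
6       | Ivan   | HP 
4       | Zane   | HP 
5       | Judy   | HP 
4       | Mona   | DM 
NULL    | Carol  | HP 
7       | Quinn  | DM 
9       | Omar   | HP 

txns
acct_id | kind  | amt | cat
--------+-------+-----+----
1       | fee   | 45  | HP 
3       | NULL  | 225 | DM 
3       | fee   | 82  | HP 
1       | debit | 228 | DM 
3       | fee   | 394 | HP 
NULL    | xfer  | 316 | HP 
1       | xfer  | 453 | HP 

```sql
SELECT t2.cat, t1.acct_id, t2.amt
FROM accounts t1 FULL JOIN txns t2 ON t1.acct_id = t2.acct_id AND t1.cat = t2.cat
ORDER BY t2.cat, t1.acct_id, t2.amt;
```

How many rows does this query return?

16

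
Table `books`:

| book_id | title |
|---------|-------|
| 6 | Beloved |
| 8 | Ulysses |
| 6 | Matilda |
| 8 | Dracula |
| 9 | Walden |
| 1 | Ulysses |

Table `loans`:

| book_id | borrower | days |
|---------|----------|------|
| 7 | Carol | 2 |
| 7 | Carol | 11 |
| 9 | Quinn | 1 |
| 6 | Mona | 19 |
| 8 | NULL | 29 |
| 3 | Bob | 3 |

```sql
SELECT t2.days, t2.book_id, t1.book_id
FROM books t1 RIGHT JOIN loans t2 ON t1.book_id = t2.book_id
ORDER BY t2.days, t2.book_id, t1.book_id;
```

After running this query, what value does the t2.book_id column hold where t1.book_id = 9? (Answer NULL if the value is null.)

9

RIGHT JOIN keeps every row from `loans`; unmatched rows get NULL for `books`'s columns.
Matching on t1.book_id = t2.book_id.
- t1[0] book_id=6 → 1 match(es) in t2 → 1 row(s).
- t1[1] book_id=8 → 1 match(es) in t2 → 1 row(s).
- t1[2] book_id=6 → 1 match(es) in t2 → 1 row(s).
- t1[3] book_id=8 → 1 match(es) in t2 → 1 row(s).
- t1[4] book_id=9 → 1 match(es) in t2 → 1 row(s).
- t1[5] book_id=1 → no match.
- 3 row(s) from t2 found no t1 partner → padded with NULL.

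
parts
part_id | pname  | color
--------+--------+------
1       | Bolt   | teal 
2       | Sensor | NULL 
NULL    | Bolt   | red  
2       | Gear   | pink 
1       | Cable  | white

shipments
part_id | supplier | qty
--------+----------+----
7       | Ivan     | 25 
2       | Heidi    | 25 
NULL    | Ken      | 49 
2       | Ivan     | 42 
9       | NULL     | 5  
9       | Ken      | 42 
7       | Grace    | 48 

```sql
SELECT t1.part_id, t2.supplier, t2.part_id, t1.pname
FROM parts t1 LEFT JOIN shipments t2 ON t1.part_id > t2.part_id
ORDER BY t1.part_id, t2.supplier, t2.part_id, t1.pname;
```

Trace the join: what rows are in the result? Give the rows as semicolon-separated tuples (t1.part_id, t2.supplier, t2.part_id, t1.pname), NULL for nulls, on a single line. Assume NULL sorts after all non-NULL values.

(1, NULL, NULL, Bolt); (1, NULL, NULL, Cable); (2, NULL, NULL, Gear); (2, NULL, NULL, Sensor); (NULL, NULL, NULL, Bolt)

LEFT JOIN keeps every row from `parts`; unmatched rows get NULL for `shipments`'s columns.
Matching on t1.part_id > t2.part_id. A NULL in a compared column never satisfies the condition.
Matched pairs: 0; unmatched t1 rows kept: 5.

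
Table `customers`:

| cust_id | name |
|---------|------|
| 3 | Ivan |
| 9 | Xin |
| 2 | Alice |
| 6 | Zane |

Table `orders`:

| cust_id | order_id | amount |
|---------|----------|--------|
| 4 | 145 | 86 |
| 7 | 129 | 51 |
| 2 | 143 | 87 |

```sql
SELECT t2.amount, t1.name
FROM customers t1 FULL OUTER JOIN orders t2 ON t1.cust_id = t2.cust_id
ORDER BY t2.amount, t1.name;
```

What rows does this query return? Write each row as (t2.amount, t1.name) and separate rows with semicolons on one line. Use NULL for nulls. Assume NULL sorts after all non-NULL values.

(51, NULL); (86, NULL); (87, Alice); (NULL, Ivan); (NULL, Xin); (NULL, Zane)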